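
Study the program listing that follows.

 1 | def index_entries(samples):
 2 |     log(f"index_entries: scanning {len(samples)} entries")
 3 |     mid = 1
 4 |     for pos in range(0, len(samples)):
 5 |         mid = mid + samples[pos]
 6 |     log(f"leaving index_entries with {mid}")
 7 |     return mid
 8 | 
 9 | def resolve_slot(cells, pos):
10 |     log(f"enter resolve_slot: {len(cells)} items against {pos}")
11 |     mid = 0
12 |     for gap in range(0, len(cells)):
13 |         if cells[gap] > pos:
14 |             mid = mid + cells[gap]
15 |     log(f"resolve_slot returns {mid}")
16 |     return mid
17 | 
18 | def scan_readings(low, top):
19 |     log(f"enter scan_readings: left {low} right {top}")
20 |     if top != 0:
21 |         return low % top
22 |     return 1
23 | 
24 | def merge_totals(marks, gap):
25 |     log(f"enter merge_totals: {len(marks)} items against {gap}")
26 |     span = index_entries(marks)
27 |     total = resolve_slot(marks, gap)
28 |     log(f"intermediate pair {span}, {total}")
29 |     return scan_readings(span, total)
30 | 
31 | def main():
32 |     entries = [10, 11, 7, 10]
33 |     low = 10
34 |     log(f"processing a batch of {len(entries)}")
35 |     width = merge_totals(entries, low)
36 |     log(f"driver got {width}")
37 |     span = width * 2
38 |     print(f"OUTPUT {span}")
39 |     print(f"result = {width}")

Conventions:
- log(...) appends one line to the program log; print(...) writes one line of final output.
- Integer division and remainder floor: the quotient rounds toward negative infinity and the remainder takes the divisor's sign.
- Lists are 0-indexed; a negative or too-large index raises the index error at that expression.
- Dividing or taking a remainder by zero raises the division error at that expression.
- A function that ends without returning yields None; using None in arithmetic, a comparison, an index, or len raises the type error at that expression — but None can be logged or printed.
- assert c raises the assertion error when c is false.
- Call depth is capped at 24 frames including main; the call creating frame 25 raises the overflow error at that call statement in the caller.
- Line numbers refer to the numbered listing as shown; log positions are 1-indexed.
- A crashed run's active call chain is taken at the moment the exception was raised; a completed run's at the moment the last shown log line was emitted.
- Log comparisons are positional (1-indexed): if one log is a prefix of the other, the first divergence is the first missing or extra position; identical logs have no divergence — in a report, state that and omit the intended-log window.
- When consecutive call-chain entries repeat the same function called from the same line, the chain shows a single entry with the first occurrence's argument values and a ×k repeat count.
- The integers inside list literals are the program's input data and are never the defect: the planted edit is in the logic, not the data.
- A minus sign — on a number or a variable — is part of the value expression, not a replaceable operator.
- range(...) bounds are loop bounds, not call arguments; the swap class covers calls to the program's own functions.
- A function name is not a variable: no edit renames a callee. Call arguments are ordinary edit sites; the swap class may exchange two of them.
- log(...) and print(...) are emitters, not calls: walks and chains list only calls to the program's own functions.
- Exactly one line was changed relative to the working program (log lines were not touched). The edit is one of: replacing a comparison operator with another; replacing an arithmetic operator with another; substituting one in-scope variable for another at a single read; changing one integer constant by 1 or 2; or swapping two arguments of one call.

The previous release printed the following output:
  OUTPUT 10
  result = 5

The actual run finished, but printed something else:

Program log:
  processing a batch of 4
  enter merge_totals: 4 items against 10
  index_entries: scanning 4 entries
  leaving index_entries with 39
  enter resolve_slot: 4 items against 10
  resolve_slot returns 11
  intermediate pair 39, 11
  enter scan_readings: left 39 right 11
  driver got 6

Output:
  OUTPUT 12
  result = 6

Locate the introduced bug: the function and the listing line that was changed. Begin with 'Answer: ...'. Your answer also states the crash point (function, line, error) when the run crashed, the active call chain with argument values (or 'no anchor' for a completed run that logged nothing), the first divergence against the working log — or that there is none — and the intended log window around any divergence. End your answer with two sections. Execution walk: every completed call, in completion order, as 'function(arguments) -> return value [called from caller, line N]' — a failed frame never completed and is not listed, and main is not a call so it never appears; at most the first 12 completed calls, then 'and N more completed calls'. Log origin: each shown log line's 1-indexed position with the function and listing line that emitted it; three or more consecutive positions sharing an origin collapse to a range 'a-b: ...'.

Answer: the defect is in index_entries at line 3.
Core observation: The earliest visible damage is log position 4 — 'leaving index_entries with 39' rather than the intended 'leaving index_entries with 38'.
Call chain: main.
First divergence: position 4 — shown 'leaving index_entries with 39', intended 'leaving index_entries with 38'.
Intended log window:
  2: enter merge_totals: 4 items against 10
  3: index_entries: scanning 4 entries
  4: leaving index_entries with 38
  5: enter resolve_slot: 4 items against 10
Execution walk:
  index_entries([10, 11, 7, 10]) -> 39  [called from merge_totals, line 26]
  resolve_slot([10, 11, 7, 10], 10) -> 11  [called from merge_totals, line 27]
  scan_readings(39, 11) -> 6  [called from merge_totals, line 29]
  merge_totals([10, 11, 7, 10], 10) -> 6  [called from main, line 35]
Log origins:
  1: logged in main at line 34
  2: logged in merge_totals at line 25
  3: logged in index_entries at line 2
  4: logged in index_entries at line 6
  5: logged in resolve_slot at line 10
  6: logged in resolve_slot at line 15
  7: logged in merge_totals at line 28
  8: logged in scan_readings at line 19
  9: logged in main at line 36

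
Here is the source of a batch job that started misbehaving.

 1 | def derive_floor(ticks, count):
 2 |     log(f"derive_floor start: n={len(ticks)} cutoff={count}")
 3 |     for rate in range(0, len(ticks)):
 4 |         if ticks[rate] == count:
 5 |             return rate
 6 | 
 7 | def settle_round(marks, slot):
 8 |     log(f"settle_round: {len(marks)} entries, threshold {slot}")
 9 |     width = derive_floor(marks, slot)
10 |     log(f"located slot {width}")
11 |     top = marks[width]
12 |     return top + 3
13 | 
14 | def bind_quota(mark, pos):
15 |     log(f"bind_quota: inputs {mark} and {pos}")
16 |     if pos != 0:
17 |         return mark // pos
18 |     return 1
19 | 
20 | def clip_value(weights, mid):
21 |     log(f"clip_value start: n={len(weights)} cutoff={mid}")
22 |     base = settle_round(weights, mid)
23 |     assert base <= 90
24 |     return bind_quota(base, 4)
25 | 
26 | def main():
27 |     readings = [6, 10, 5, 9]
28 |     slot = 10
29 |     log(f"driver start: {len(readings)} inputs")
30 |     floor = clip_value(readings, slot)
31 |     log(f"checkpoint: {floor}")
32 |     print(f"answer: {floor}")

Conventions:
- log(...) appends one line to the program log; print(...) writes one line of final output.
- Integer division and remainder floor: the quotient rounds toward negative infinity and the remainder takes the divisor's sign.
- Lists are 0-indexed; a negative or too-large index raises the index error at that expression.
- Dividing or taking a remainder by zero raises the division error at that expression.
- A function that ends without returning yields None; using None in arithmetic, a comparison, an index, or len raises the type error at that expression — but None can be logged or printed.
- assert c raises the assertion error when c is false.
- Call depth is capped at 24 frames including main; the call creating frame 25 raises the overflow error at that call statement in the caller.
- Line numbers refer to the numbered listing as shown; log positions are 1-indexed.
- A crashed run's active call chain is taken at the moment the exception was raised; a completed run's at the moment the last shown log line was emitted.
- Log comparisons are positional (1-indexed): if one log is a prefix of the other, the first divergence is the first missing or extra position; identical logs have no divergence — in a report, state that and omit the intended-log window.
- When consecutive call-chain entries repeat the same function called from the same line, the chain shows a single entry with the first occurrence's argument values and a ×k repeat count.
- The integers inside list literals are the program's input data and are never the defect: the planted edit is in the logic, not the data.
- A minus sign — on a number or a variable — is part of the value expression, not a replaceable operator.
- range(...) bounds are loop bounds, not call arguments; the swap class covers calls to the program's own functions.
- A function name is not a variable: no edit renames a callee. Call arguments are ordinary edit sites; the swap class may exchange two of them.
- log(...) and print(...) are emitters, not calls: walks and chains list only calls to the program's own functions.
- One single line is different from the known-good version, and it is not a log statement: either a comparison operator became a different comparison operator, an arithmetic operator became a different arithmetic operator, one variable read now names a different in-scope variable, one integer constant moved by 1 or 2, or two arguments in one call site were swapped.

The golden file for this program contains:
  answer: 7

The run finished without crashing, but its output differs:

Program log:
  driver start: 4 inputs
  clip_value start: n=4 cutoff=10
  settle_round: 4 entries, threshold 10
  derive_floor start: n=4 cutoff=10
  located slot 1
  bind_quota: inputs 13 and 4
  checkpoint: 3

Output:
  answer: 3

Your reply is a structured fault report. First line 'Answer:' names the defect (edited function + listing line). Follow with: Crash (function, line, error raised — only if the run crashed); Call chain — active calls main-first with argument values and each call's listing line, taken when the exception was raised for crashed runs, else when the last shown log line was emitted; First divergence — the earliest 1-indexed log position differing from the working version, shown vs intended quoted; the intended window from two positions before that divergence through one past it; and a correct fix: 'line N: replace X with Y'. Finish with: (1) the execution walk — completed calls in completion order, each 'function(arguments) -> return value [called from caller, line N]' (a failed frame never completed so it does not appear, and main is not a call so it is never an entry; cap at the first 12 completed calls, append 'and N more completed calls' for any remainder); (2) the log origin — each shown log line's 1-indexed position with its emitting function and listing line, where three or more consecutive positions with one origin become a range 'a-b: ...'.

Answer: the defect is in settle_round at line 12.
The tell: The log first diverges at position 6: the faulty run prints 'bind_quota: inputs 13 and 4' where the working version prints 'bind_quota: inputs 30 and 4'.
Call chain: main.
First divergence: position 6 — the shown line 'bind_quota: inputs 13 and 4' should read 'bind_quota: inputs 30 and 4'.
Intended log window:
  4: derive_floor start: n=4 cutoff=10
  5: located slot 1
  6: bind_quota: inputs 30 and 4
  7: checkpoint: 7
Execution walk:
  derive_floor([6, 10, 5, 9], 10) -> 1  [called from settle_round, line 9]
  settle_round([6, 10, 5, 9], 10) -> 13  [called from clip_value, line 22]
  bind_quota(13, 4) -> 3  [called from clip_value, line 24]
  clip_value([6, 10, 5, 9], 10) -> 3  [called from main, line 30]
Log line origins:
  1: logged in main at line 29
  2: logged in clip_value at line 21
  3: logged in settle_round at line 8
  4: logged in derive_floor at line 2
  5: logged in settle_round at line 10
  6: logged in bind_quota at line 15
  7: logged in main at line 31
A correct fix: line 12: replace `+` with `*`.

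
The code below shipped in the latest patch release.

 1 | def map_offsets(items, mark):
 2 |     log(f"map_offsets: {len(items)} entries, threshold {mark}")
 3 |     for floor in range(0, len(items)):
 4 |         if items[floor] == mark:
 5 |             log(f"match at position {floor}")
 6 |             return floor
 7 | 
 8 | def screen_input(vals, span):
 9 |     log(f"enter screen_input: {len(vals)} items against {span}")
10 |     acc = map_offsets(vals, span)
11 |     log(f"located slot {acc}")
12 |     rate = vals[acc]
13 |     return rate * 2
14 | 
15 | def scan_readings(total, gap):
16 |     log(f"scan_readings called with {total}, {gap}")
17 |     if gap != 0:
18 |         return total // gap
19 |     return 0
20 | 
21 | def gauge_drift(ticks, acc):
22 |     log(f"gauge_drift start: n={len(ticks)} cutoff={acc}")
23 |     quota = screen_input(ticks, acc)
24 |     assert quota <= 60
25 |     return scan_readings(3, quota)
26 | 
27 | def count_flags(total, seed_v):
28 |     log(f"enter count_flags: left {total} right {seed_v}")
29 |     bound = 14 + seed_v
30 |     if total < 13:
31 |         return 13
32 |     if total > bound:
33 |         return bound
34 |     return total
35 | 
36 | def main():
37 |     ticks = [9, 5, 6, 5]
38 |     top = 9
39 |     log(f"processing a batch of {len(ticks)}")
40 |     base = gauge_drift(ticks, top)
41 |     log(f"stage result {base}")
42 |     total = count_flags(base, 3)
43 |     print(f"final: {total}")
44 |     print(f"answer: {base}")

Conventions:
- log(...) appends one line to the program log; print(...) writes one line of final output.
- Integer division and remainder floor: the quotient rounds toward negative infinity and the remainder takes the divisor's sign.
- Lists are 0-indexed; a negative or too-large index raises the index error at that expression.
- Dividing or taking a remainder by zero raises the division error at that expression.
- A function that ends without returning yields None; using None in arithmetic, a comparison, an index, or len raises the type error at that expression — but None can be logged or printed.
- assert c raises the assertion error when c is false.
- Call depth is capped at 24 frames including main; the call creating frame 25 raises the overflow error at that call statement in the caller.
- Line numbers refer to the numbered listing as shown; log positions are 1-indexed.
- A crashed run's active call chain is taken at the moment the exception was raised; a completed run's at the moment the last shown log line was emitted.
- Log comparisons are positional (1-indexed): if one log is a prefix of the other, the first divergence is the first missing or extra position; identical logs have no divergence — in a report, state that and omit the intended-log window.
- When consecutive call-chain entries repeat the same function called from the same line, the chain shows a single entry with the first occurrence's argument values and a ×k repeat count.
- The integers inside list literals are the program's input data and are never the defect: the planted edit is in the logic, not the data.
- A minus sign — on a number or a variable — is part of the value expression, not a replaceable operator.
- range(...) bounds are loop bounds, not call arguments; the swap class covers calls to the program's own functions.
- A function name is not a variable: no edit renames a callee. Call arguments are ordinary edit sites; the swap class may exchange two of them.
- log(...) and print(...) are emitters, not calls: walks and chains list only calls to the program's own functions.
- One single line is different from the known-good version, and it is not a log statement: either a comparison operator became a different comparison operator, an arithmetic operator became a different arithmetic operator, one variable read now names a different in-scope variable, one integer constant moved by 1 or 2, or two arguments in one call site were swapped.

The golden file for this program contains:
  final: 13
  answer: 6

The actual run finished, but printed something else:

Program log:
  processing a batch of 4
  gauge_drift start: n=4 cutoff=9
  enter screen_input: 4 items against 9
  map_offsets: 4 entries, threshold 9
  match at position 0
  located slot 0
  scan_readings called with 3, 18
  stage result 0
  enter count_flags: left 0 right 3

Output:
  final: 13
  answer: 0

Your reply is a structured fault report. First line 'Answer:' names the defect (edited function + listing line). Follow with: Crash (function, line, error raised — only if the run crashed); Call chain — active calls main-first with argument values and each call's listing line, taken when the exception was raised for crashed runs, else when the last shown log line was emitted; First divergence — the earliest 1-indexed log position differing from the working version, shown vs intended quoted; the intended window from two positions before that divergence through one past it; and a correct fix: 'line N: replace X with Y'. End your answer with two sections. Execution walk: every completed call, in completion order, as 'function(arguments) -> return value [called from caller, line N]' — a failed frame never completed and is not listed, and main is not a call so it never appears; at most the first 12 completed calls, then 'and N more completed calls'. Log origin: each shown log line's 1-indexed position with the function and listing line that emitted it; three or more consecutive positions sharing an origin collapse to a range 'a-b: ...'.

Answer: the defect is in gauge_drift at line 25.
Key fact: Log line 7 is where behavior first shows: 'scan_readings called with 3, 18' appears instead of 'scan_readings called with 18, 3'.
Call chain: main -> count_flags(0, 3) (called at line 42).
First divergence: position 7 — the shown line 'scan_readings called with 3, 18' should read 'scan_readings called with 18, 3'.
Intended log window:
  5: match at position 0
  6: located slot 0
  7: scan_readings called with 18, 3
  8: stage result 6
Execution walk:
  map_offsets([9, 5, 6, 5], 9) -> 0  [called from screen_input, line 10]
  screen_input([9, 5, 6, 5], 9) -> 18  [called from gauge_drift, line 23]
  scan_readings(3, 18) -> 0  [called from gauge_drift, line 25]
  gauge_drift([9, 5, 6, 5], 9) -> 0  [called from main, line 40]
  count_flags(0, 3) -> 13  [called from main, line 42]
Origin of each log line:
  1: logged in main at line 39
  2: logged in gauge_drift at line 22
  3: logged in screen_input at line 9
  4: logged in map_offsets at line 2
  5: logged in map_offsets at line 5
  6: logged in screen_input at line 11
  7: logged in scan_readings at line 16
  8: logged in main at line 41
  9: logged in count_flags at line 28
A correct fix: line 25: replace `scan_readings(3, quota)` with `scan_readings(quota, 3)`.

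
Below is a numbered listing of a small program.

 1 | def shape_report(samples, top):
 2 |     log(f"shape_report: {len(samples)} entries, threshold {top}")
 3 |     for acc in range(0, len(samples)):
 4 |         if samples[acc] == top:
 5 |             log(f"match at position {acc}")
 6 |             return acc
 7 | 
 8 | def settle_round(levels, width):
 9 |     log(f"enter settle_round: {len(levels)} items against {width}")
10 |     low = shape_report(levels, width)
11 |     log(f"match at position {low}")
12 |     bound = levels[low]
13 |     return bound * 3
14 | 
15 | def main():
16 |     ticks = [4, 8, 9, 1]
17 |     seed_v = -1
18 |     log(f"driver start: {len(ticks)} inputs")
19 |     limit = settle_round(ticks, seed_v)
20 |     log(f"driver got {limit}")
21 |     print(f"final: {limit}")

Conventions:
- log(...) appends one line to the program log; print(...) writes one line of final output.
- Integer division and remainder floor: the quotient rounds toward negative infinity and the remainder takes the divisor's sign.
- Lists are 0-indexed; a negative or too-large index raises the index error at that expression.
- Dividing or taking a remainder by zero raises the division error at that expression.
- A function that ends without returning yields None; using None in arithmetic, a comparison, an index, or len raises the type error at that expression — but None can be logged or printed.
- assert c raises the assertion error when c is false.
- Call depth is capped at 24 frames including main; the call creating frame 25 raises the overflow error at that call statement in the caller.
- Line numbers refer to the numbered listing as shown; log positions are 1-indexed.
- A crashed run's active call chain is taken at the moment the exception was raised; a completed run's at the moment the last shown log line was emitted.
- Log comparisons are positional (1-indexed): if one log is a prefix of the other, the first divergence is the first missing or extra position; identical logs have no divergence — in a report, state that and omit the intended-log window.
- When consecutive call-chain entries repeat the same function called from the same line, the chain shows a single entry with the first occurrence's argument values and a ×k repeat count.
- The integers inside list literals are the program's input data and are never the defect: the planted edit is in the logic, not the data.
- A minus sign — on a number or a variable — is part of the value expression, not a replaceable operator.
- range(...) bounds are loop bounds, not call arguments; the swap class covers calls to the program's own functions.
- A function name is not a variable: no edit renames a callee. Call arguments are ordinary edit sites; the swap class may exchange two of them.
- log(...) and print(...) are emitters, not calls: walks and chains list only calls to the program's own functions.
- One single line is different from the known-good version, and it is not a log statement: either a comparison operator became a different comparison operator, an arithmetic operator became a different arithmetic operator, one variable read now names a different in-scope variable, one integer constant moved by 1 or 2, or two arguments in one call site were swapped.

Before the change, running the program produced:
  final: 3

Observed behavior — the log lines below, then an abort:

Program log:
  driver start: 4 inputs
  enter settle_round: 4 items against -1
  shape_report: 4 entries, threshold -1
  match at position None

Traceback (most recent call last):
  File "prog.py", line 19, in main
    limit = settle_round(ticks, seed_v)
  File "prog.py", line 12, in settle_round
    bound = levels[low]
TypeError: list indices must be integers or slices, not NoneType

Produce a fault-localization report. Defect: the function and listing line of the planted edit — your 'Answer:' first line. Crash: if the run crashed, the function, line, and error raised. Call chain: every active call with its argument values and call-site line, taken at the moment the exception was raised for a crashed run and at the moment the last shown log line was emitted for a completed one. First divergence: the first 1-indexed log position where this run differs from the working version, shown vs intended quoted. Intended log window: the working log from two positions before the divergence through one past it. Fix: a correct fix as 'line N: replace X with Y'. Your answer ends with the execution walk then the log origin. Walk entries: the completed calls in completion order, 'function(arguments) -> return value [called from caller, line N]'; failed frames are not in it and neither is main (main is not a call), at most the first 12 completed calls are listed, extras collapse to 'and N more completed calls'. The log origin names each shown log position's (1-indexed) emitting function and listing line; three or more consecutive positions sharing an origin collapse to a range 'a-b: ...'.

Answer: the defect is in main at line 17.
Core observation: Position 2 is the first bad log line: 'enter settle_round: 4 items against -1' should read 'enter settle_round: 4 items against 1'.
Crash: settle_round, line 12, TypeError.
Call chain: main -> settle_round([4, 8, 9, 1], -1) (called at line 19).
First divergence: at position 2 the run shows 'enter settle_round: 4 items against -1' where the working version logs 'enter settle_round: 4 items against 1'.
Intended log window:
  1: driver start: 4 inputs
  2: enter settle_round: 4 items against 1
  3: shape_report: 4 entries, threshold 1
Execution walk:
  shape_report([4, 8, 9, 1], -1) -> None  [called from settle_round, line 10]
Origin of each log line:
  1 — main, line 18
  2 — settle_round, line 9
  3 — shape_report, line 2
  4 — settle_round, line 11
A correct fix: line 17: replace `-1` with `1`.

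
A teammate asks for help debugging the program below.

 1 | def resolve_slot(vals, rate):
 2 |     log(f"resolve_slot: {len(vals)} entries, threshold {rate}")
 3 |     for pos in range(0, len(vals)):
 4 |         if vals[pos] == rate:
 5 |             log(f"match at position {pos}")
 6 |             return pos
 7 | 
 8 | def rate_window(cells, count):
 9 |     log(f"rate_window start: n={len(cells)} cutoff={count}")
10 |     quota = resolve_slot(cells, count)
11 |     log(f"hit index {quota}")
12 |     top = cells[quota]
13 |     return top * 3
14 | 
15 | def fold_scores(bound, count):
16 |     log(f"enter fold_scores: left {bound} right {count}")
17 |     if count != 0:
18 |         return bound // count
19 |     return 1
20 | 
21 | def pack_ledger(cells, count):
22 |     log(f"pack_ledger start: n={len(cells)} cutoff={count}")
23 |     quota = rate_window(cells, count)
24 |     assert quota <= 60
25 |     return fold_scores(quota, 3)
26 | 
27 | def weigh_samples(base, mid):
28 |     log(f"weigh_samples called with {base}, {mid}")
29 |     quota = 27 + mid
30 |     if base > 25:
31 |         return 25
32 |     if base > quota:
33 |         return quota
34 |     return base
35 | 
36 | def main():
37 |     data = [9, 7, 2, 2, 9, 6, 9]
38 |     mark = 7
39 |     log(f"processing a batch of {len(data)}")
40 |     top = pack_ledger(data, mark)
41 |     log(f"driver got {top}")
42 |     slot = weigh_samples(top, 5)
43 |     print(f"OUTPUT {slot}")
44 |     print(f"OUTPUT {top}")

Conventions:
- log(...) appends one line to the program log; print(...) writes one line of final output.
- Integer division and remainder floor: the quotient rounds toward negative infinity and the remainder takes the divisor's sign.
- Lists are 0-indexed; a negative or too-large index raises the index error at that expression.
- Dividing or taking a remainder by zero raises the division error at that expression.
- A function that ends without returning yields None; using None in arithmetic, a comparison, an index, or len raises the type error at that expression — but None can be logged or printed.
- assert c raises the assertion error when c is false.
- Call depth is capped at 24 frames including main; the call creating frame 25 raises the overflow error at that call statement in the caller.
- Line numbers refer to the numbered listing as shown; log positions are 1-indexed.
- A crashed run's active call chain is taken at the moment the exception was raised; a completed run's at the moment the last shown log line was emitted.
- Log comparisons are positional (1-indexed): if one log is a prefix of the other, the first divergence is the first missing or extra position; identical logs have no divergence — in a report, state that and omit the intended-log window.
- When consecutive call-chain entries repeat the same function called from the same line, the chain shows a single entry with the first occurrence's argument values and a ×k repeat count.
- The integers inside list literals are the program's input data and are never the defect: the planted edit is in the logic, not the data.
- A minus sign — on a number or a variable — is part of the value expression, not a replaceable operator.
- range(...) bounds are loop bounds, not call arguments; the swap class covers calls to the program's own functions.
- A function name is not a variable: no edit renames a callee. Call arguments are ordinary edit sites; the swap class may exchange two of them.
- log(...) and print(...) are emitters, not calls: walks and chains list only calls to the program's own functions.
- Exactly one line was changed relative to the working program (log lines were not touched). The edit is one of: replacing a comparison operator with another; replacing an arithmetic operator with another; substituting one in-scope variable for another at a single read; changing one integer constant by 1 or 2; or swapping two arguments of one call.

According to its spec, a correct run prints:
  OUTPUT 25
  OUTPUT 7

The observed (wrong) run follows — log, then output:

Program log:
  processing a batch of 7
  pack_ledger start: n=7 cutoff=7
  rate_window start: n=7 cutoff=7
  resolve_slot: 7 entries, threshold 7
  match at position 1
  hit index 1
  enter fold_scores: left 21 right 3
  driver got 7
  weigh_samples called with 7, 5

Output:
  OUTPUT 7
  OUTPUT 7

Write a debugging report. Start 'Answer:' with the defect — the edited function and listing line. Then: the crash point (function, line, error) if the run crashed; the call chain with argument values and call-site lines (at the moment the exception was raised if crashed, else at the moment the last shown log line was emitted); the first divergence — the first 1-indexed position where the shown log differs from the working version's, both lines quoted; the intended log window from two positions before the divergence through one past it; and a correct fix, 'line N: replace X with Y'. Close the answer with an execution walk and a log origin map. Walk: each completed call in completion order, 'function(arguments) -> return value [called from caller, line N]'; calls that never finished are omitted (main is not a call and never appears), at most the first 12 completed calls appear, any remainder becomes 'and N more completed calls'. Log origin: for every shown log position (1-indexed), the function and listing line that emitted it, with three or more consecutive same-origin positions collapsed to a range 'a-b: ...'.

Answer: the defect is in weigh_samples at line 30.
The tell: The two runs log identically and part ways only at the printed values.
Call chain: main -> weigh_samples(7, 5) (called at line 42).
First divergence: none; the two logs match at every position.
Execution walk:
  resolve_slot([9, 7, 2, 2, 9, 6, 9], 7) -> 1  [called from rate_window, line 10]
  rate_window([9, 7, 2, 2, 9, 6, 9], 7) -> 21  [called from pack_ledger, line 23]
  fold_scores(21, 3) -> 7  [called from pack_ledger, line 25]
  pack_ledger([9, 7, 2, 2, 9, 6, 9], 7) -> 7  [called from main, line 40]
  weigh_samples(7, 5) -> 7  [called from main, line 42]
Origin of each log line:
  1: emitted by main (line 39)
  2: emitted by pack_ledger (line 22)
  3: emitted by rate_window (line 9)
  4: emitted by resolve_slot (line 2)
  5: emitted by resolve_slot (line 5)
  6: emitted by rate_window (line 11)
  7: emitted by fold_scores (line 16)
  8: emitted by main (line 41)
  9: emitted by weigh_samples (line 28)
A correct fix: line 30: replace `>` with `<`.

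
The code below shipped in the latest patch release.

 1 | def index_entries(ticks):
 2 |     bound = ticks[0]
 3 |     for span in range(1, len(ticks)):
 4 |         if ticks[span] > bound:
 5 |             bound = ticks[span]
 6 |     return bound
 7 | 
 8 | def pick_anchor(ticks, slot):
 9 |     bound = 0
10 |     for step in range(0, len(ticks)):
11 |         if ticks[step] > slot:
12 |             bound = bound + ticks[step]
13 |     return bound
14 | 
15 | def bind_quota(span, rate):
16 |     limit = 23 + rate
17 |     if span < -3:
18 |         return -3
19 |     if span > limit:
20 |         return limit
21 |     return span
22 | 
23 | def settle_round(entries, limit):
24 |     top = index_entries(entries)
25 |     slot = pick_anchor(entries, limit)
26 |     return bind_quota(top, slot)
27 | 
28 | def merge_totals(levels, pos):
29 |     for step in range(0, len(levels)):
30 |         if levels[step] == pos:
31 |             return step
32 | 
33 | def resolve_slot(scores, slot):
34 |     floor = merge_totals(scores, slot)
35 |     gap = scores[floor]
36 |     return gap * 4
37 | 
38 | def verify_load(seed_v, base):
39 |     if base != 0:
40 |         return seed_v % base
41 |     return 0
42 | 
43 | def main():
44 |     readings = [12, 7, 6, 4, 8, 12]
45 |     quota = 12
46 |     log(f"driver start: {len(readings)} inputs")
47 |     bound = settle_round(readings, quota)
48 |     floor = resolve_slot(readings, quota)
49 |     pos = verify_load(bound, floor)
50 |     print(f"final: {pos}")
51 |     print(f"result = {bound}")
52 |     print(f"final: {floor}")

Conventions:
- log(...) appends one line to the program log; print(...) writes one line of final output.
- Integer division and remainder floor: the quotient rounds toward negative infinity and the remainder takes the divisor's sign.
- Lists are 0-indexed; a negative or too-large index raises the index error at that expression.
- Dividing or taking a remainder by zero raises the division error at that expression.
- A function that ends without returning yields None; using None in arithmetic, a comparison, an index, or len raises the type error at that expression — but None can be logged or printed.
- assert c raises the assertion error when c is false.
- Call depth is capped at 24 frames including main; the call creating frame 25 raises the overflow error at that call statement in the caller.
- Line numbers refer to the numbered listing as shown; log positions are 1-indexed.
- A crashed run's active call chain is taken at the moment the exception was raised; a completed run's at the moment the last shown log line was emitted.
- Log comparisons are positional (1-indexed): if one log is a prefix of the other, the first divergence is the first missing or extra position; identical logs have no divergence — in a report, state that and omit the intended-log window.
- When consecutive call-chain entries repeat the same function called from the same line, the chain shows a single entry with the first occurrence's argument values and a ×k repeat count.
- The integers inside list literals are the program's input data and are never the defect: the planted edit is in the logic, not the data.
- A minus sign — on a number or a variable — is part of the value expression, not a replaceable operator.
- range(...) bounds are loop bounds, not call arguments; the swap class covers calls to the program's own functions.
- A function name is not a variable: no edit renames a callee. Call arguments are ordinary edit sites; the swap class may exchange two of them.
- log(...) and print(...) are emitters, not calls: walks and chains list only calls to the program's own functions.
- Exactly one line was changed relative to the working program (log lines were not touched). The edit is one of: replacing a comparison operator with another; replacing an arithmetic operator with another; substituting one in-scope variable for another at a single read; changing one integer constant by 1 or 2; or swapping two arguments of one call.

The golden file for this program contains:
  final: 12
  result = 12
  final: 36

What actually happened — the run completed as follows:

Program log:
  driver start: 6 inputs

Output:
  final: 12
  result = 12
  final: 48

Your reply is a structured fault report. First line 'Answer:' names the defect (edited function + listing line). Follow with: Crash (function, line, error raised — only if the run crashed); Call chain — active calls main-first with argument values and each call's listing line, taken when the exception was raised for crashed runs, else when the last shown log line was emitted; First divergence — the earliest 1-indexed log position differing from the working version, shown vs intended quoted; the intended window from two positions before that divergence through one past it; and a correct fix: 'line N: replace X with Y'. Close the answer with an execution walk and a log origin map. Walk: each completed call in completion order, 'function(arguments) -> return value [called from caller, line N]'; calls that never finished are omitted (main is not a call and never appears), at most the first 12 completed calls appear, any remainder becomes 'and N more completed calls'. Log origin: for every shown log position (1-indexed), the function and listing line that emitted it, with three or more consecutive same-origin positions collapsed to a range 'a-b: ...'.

Answer: the defect is in resolve_slot at line 36.
Core observation: No log line changed; the fault shows up purely in the output.
Call chain: main.
First divergence: there is none — every log position agrees.
Execution walk:
  index_entries([12, 7, 6, 4, 8, 12]) -> 12  [called from settle_round, line 24]
  pick_anchor([12, 7, 6, 4, 8, 12], 12) -> 0  [called from settle_round, line 25]
  bind_quota(12, 0) -> 12  [called from settle_round, line 26]
  settle_round([12, 7, 6, 4, 8, 12], 12) -> 12  [called from main, line 47]
  merge_totals([12, 7, 6, 4, 8, 12], 12) -> 0  [called from resolve_slot, line 34]
  resolve_slot([12, 7, 6, 4, 8, 12], 12) -> 48  [called from main, line 48]
  verify_load(12, 48) -> 12  [called from main, line 49]
Origin of each log line:
  1: from main, line 46
A correct fix: line 36: replace `4` with `3`.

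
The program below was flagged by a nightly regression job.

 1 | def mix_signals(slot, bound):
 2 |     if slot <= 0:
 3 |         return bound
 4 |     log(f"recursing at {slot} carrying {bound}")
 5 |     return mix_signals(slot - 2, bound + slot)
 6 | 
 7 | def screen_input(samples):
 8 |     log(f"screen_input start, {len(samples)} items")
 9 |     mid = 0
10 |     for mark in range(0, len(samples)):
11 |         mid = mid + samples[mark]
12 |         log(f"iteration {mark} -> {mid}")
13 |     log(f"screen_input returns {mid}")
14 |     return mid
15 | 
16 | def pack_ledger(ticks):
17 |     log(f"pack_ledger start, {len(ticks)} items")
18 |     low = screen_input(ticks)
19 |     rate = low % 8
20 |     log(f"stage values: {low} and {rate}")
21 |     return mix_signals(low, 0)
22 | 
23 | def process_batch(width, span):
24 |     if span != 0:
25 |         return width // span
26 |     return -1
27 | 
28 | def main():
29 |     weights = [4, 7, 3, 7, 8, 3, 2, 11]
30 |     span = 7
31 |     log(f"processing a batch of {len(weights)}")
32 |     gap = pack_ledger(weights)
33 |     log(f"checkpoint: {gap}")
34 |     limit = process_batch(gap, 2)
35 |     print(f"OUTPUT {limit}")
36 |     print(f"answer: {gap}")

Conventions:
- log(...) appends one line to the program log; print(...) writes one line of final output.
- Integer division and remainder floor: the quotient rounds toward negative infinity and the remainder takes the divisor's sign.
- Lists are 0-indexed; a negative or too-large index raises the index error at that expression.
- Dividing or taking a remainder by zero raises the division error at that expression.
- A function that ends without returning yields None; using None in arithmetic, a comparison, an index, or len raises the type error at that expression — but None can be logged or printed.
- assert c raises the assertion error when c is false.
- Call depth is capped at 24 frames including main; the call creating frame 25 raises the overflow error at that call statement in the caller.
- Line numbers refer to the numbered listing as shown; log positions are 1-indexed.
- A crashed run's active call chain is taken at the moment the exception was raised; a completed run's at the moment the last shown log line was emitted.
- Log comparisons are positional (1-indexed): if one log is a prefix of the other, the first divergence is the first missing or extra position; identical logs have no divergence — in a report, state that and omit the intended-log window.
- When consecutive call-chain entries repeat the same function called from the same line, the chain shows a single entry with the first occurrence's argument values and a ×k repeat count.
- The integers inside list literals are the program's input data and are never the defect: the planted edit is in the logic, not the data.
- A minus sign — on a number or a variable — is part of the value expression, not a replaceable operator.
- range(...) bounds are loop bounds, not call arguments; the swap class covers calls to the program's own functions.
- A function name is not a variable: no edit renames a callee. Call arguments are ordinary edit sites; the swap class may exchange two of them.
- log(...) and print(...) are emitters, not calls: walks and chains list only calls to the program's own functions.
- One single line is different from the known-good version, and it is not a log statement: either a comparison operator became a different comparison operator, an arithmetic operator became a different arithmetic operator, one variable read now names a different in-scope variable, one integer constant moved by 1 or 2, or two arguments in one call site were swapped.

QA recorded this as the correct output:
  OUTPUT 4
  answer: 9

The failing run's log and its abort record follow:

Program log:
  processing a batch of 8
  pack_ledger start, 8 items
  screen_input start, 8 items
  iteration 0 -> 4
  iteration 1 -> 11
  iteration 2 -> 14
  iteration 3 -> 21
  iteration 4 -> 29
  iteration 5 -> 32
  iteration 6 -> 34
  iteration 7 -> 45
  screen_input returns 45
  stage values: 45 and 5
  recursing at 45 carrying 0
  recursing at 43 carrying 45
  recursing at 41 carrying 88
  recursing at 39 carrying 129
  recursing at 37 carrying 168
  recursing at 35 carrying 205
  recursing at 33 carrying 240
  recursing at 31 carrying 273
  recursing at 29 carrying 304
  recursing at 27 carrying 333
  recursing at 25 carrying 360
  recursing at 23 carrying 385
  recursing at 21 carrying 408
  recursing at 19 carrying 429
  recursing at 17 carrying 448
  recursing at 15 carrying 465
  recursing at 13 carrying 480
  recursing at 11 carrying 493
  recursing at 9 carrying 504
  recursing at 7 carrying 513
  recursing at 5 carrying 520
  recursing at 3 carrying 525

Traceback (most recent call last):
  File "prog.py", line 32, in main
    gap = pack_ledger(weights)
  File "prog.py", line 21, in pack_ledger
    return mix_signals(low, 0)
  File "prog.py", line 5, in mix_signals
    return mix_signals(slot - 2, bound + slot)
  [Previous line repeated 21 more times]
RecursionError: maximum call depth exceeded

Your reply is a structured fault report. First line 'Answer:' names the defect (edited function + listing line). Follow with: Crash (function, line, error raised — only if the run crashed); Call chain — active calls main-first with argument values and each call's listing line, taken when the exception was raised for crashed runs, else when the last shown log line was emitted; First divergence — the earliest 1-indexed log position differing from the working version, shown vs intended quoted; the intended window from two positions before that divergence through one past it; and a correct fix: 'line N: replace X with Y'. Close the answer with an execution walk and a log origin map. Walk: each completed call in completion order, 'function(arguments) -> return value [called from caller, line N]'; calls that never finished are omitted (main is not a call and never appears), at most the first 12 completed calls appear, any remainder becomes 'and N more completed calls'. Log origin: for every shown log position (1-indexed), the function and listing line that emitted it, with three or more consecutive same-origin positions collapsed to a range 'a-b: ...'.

Answer: the defect is in pack_ledger at line 21.
Key observation: The earliest visible damage is log position 14 — 'recursing at 45 carrying 0' rather than the intended 'recursing at 5 carrying 0'.
Crash: mix_signals, line 5, RecursionError.
Call chain: main -> pack_ledger([4, 7, 3, 7, 8, 3, 2, 11]) (called at line 32) -> mix_signals(45, 0) (called at line 21) -> mix_signals(43, 45) (called at line 5) ×21.
First divergence: position 14 — shown 'recursing at 45 carrying 0', intended 'recursing at 5 carrying 0'.
Intended log window:
  12: screen_input returns 45
  13: stage values: 45 and 5
  14: recursing at 5 carrying 0
  15: recursing at 3 carrying 5
Execution walk:
  screen_input([4, 7, 3, 7, 8, 3, 2, 11]) -> 45  [called from pack_ledger, line 18]
Origin of each log line:
  1 — main, line 31
  2 — pack_ledger, line 17
  3 — screen_input, line 8
  4-11 — screen_input, line 12
  12 — screen_input, line 13
  13 — pack_ledger, line 20
  14-35 — mix_signals, line 4
A correct fix: line 21: replace `low` with `rate`.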